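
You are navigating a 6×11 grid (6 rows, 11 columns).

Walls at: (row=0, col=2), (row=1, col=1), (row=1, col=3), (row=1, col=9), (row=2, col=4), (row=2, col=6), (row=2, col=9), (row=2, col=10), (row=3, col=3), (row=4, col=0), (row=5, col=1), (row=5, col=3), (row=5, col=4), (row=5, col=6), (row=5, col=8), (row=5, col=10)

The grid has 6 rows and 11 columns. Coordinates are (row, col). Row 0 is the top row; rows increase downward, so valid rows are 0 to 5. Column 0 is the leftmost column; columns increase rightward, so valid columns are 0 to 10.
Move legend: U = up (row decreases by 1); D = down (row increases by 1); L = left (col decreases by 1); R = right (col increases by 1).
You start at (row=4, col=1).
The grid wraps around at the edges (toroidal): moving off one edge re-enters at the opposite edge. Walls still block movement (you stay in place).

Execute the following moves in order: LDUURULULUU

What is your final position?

Start: (row=4, col=1)
  L (left): blocked, stay at (row=4, col=1)
  D (down): blocked, stay at (row=4, col=1)
  U (up): (row=4, col=1) -> (row=3, col=1)
  U (up): (row=3, col=1) -> (row=2, col=1)
  R (right): (row=2, col=1) -> (row=2, col=2)
  U (up): (row=2, col=2) -> (row=1, col=2)
  L (left): blocked, stay at (row=1, col=2)
  U (up): blocked, stay at (row=1, col=2)
  L (left): blocked, stay at (row=1, col=2)
  U (up): blocked, stay at (row=1, col=2)
  U (up): blocked, stay at (row=1, col=2)
Final: (row=1, col=2)

Answer: Final position: (row=1, col=2)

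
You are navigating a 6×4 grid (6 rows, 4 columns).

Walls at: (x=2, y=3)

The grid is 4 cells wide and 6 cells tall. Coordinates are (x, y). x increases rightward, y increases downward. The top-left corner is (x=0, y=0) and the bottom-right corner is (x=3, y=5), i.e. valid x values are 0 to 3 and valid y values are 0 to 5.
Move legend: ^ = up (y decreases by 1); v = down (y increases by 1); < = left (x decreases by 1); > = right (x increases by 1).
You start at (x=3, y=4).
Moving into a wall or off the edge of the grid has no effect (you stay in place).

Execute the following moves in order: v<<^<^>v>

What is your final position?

Answer: Final position: (x=2, y=4)

Derivation:
Start: (x=3, y=4)
  v (down): (x=3, y=4) -> (x=3, y=5)
  < (left): (x=3, y=5) -> (x=2, y=5)
  < (left): (x=2, y=5) -> (x=1, y=5)
  ^ (up): (x=1, y=5) -> (x=1, y=4)
  < (left): (x=1, y=4) -> (x=0, y=4)
  ^ (up): (x=0, y=4) -> (x=0, y=3)
  > (right): (x=0, y=3) -> (x=1, y=3)
  v (down): (x=1, y=3) -> (x=1, y=4)
  > (right): (x=1, y=4) -> (x=2, y=4)
Final: (x=2, y=4)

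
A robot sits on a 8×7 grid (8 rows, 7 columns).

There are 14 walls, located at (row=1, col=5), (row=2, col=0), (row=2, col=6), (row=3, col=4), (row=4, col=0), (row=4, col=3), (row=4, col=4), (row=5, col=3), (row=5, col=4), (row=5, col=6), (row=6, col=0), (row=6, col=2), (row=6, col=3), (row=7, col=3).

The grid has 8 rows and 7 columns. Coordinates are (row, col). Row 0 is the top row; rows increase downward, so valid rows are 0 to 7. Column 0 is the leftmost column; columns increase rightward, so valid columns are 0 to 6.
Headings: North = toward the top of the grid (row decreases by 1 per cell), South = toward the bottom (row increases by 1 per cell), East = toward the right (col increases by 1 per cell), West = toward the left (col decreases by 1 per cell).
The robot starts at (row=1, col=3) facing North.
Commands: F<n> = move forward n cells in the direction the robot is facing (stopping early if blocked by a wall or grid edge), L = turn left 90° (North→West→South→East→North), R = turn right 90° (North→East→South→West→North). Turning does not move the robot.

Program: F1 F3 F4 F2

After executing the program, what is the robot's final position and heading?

Answer: Final position: (row=0, col=3), facing North

Derivation:
Start: (row=1, col=3), facing North
  F1: move forward 1, now at (row=0, col=3)
  F3: move forward 0/3 (blocked), now at (row=0, col=3)
  F4: move forward 0/4 (blocked), now at (row=0, col=3)
  F2: move forward 0/2 (blocked), now at (row=0, col=3)
Final: (row=0, col=3), facing North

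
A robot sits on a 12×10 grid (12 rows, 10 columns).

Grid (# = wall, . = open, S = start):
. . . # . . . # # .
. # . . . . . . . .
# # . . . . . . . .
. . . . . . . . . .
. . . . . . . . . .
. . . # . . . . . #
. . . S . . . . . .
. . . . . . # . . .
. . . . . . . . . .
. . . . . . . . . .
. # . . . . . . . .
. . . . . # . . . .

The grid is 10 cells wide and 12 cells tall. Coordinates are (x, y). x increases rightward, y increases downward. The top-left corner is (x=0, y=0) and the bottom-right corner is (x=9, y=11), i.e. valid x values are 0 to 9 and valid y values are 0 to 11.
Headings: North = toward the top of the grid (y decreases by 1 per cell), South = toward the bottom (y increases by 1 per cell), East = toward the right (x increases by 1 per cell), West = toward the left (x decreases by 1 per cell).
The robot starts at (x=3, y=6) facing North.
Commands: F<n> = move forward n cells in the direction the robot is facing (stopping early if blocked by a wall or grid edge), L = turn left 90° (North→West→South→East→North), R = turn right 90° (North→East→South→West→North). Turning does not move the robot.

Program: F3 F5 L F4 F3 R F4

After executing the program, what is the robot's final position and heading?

Start: (x=3, y=6), facing North
  F3: move forward 0/3 (blocked), now at (x=3, y=6)
  F5: move forward 0/5 (blocked), now at (x=3, y=6)
  L: turn left, now facing West
  F4: move forward 3/4 (blocked), now at (x=0, y=6)
  F3: move forward 0/3 (blocked), now at (x=0, y=6)
  R: turn right, now facing North
  F4: move forward 3/4 (blocked), now at (x=0, y=3)
Final: (x=0, y=3), facing North

Answer: Final position: (x=0, y=3), facing North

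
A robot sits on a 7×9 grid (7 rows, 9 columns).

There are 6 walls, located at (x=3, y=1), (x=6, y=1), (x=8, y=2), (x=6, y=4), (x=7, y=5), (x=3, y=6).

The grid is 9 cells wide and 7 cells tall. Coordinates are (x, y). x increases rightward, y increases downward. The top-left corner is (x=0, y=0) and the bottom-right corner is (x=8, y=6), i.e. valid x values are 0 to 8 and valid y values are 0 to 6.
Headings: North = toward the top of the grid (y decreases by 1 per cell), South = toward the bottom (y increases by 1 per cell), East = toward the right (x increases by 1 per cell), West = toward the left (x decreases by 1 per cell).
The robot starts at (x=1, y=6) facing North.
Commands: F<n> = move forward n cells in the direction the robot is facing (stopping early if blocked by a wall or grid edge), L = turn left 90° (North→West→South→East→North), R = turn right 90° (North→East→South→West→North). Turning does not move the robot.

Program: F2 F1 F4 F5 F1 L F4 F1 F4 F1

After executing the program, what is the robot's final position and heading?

Start: (x=1, y=6), facing North
  F2: move forward 2, now at (x=1, y=4)
  F1: move forward 1, now at (x=1, y=3)
  F4: move forward 3/4 (blocked), now at (x=1, y=0)
  F5: move forward 0/5 (blocked), now at (x=1, y=0)
  F1: move forward 0/1 (blocked), now at (x=1, y=0)
  L: turn left, now facing West
  F4: move forward 1/4 (blocked), now at (x=0, y=0)
  F1: move forward 0/1 (blocked), now at (x=0, y=0)
  F4: move forward 0/4 (blocked), now at (x=0, y=0)
  F1: move forward 0/1 (blocked), now at (x=0, y=0)
Final: (x=0, y=0), facing West

Answer: Final position: (x=0, y=0), facing West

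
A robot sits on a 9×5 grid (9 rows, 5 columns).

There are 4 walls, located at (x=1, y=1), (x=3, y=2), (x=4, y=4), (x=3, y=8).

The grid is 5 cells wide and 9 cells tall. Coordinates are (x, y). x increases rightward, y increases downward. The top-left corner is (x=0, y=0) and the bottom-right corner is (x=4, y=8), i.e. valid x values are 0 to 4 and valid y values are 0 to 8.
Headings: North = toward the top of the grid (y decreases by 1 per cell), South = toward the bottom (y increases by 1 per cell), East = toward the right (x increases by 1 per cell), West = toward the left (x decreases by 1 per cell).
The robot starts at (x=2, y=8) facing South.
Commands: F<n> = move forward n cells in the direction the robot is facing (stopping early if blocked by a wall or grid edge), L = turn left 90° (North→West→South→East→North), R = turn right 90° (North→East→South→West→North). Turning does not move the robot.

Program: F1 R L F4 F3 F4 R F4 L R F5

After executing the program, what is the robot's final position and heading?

Answer: Final position: (x=0, y=8), facing West

Derivation:
Start: (x=2, y=8), facing South
  F1: move forward 0/1 (blocked), now at (x=2, y=8)
  R: turn right, now facing West
  L: turn left, now facing South
  F4: move forward 0/4 (blocked), now at (x=2, y=8)
  F3: move forward 0/3 (blocked), now at (x=2, y=8)
  F4: move forward 0/4 (blocked), now at (x=2, y=8)
  R: turn right, now facing West
  F4: move forward 2/4 (blocked), now at (x=0, y=8)
  L: turn left, now facing South
  R: turn right, now facing West
  F5: move forward 0/5 (blocked), now at (x=0, y=8)
Final: (x=0, y=8), facing West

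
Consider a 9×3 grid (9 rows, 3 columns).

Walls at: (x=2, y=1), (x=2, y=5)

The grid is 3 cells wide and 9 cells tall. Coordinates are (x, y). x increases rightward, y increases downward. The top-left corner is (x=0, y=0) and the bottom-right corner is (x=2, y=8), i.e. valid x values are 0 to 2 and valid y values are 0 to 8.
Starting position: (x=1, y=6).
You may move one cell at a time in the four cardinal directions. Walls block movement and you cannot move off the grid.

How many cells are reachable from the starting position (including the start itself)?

BFS flood-fill from (x=1, y=6):
  Distance 0: (x=1, y=6)
  Distance 1: (x=1, y=5), (x=0, y=6), (x=2, y=6), (x=1, y=7)
  Distance 2: (x=1, y=4), (x=0, y=5), (x=0, y=7), (x=2, y=7), (x=1, y=8)
  Distance 3: (x=1, y=3), (x=0, y=4), (x=2, y=4), (x=0, y=8), (x=2, y=8)
  Distance 4: (x=1, y=2), (x=0, y=3), (x=2, y=3)
  Distance 5: (x=1, y=1), (x=0, y=2), (x=2, y=2)
  Distance 6: (x=1, y=0), (x=0, y=1)
  Distance 7: (x=0, y=0), (x=2, y=0)
Total reachable: 25 (grid has 25 open cells total)

Answer: Reachable cells: 25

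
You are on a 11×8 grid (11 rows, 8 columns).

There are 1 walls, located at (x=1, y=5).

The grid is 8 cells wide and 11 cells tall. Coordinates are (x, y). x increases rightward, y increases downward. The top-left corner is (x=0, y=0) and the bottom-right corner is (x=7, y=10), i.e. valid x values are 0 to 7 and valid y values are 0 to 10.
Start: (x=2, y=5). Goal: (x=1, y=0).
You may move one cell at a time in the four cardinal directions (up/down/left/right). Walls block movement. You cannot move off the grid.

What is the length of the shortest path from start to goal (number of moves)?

Answer: Shortest path length: 6

Derivation:
BFS from (x=2, y=5) until reaching (x=1, y=0):
  Distance 0: (x=2, y=5)
  Distance 1: (x=2, y=4), (x=3, y=5), (x=2, y=6)
  Distance 2: (x=2, y=3), (x=1, y=4), (x=3, y=4), (x=4, y=5), (x=1, y=6), (x=3, y=6), (x=2, y=7)
  Distance 3: (x=2, y=2), (x=1, y=3), (x=3, y=3), (x=0, y=4), (x=4, y=4), (x=5, y=5), (x=0, y=6), (x=4, y=6), (x=1, y=7), (x=3, y=7), (x=2, y=8)
  Distance 4: (x=2, y=1), (x=1, y=2), (x=3, y=2), (x=0, y=3), (x=4, y=3), (x=5, y=4), (x=0, y=5), (x=6, y=5), (x=5, y=6), (x=0, y=7), (x=4, y=7), (x=1, y=8), (x=3, y=8), (x=2, y=9)
  Distance 5: (x=2, y=0), (x=1, y=1), (x=3, y=1), (x=0, y=2), (x=4, y=2), (x=5, y=3), (x=6, y=4), (x=7, y=5), (x=6, y=6), (x=5, y=7), (x=0, y=8), (x=4, y=8), (x=1, y=9), (x=3, y=9), (x=2, y=10)
  Distance 6: (x=1, y=0), (x=3, y=0), (x=0, y=1), (x=4, y=1), (x=5, y=2), (x=6, y=3), (x=7, y=4), (x=7, y=6), (x=6, y=7), (x=5, y=8), (x=0, y=9), (x=4, y=9), (x=1, y=10), (x=3, y=10)  <- goal reached here
One shortest path (6 moves): (x=2, y=5) -> (x=2, y=4) -> (x=1, y=4) -> (x=1, y=3) -> (x=1, y=2) -> (x=1, y=1) -> (x=1, y=0)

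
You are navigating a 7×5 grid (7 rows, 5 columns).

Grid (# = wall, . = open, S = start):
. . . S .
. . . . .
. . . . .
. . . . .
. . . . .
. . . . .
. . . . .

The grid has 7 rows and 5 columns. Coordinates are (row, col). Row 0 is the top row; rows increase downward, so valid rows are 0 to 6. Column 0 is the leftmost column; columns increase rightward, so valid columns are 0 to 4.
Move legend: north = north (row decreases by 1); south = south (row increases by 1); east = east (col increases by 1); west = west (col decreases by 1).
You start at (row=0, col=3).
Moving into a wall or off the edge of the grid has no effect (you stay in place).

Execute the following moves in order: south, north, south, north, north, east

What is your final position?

Start: (row=0, col=3)
  south (south): (row=0, col=3) -> (row=1, col=3)
  north (north): (row=1, col=3) -> (row=0, col=3)
  south (south): (row=0, col=3) -> (row=1, col=3)
  north (north): (row=1, col=3) -> (row=0, col=3)
  north (north): blocked, stay at (row=0, col=3)
  east (east): (row=0, col=3) -> (row=0, col=4)
Final: (row=0, col=4)

Answer: Final position: (row=0, col=4)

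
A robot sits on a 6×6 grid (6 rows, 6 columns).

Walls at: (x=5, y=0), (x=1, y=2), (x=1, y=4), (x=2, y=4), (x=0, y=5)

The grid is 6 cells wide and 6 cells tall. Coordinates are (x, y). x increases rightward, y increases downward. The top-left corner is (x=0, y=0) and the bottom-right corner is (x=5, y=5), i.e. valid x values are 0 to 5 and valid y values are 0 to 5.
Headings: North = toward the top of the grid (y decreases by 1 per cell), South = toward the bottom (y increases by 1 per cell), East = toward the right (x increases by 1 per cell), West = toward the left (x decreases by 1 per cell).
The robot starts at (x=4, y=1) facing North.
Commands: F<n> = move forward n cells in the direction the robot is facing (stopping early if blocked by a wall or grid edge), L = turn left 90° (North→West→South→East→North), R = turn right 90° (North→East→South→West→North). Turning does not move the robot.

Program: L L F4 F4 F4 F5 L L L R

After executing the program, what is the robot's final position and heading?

Answer: Final position: (x=4, y=5), facing North

Derivation:
Start: (x=4, y=1), facing North
  L: turn left, now facing West
  L: turn left, now facing South
  F4: move forward 4, now at (x=4, y=5)
  F4: move forward 0/4 (blocked), now at (x=4, y=5)
  F4: move forward 0/4 (blocked), now at (x=4, y=5)
  F5: move forward 0/5 (blocked), now at (x=4, y=5)
  L: turn left, now facing East
  L: turn left, now facing North
  L: turn left, now facing West
  R: turn right, now facing North
Final: (x=4, y=5), facing North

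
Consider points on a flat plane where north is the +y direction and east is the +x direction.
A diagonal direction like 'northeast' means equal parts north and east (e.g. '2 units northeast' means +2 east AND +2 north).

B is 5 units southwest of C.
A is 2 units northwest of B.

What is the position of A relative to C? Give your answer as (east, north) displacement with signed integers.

Place C at the origin (east=0, north=0).
  B is 5 units southwest of C: delta (east=-5, north=-5); B at (east=-5, north=-5).
  A is 2 units northwest of B: delta (east=-2, north=+2); A at (east=-7, north=-3).
Therefore A relative to C: (east=-7, north=-3).

Answer: A is at (east=-7, north=-3) relative to C.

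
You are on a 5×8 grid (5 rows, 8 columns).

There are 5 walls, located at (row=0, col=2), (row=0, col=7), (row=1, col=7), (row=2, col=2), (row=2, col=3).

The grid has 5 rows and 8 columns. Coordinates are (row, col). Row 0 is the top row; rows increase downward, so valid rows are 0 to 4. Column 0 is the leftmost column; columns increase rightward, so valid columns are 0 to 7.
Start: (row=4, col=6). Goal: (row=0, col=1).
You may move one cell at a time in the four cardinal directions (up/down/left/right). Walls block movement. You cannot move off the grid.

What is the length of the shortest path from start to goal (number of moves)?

Answer: Shortest path length: 9

Derivation:
BFS from (row=4, col=6) until reaching (row=0, col=1):
  Distance 0: (row=4, col=6)
  Distance 1: (row=3, col=6), (row=4, col=5), (row=4, col=7)
  Distance 2: (row=2, col=6), (row=3, col=5), (row=3, col=7), (row=4, col=4)
  Distance 3: (row=1, col=6), (row=2, col=5), (row=2, col=7), (row=3, col=4), (row=4, col=3)
  Distance 4: (row=0, col=6), (row=1, col=5), (row=2, col=4), (row=3, col=3), (row=4, col=2)
  Distance 5: (row=0, col=5), (row=1, col=4), (row=3, col=2), (row=4, col=1)
  Distance 6: (row=0, col=4), (row=1, col=3), (row=3, col=1), (row=4, col=0)
  Distance 7: (row=0, col=3), (row=1, col=2), (row=2, col=1), (row=3, col=0)
  Distance 8: (row=1, col=1), (row=2, col=0)
  Distance 9: (row=0, col=1), (row=1, col=0)  <- goal reached here
One shortest path (9 moves): (row=4, col=6) -> (row=4, col=5) -> (row=4, col=4) -> (row=4, col=3) -> (row=4, col=2) -> (row=4, col=1) -> (row=3, col=1) -> (row=2, col=1) -> (row=1, col=1) -> (row=0, col=1)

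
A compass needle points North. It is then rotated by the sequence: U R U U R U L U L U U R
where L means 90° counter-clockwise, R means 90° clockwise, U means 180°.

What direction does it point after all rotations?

Answer: Final heading: West

Derivation:
Start: North
  U (U-turn (180°)) -> South
  R (right (90° clockwise)) -> West
  U (U-turn (180°)) -> East
  U (U-turn (180°)) -> West
  R (right (90° clockwise)) -> North
  U (U-turn (180°)) -> South
  L (left (90° counter-clockwise)) -> East
  U (U-turn (180°)) -> West
  L (left (90° counter-clockwise)) -> South
  U (U-turn (180°)) -> North
  U (U-turn (180°)) -> South
  R (right (90° clockwise)) -> West
Final: West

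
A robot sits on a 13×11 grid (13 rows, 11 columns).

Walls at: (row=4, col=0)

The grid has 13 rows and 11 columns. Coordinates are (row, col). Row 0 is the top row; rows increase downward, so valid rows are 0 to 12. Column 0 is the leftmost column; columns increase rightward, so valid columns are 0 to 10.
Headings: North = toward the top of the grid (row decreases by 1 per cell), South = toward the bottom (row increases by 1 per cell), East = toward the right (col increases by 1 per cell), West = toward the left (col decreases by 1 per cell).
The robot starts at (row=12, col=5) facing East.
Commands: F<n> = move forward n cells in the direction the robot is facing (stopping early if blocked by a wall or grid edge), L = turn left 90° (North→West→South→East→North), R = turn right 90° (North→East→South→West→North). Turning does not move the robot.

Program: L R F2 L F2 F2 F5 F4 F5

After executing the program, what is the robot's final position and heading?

Start: (row=12, col=5), facing East
  L: turn left, now facing North
  R: turn right, now facing East
  F2: move forward 2, now at (row=12, col=7)
  L: turn left, now facing North
  F2: move forward 2, now at (row=10, col=7)
  F2: move forward 2, now at (row=8, col=7)
  F5: move forward 5, now at (row=3, col=7)
  F4: move forward 3/4 (blocked), now at (row=0, col=7)
  F5: move forward 0/5 (blocked), now at (row=0, col=7)
Final: (row=0, col=7), facing North

Answer: Final position: (row=0, col=7), facing North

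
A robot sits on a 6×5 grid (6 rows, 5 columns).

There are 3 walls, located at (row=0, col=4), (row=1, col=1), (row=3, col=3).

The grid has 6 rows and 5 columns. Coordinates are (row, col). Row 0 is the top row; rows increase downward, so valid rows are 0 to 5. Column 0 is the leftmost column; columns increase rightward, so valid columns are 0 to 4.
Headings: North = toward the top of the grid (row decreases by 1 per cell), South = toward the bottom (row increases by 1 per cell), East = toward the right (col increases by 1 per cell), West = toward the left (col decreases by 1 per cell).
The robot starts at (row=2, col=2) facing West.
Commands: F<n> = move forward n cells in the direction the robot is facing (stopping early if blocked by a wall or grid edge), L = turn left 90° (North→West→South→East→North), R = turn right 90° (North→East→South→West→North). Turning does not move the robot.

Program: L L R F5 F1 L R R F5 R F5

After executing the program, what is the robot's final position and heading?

Answer: Final position: (row=0, col=0), facing North

Derivation:
Start: (row=2, col=2), facing West
  L: turn left, now facing South
  L: turn left, now facing East
  R: turn right, now facing South
  F5: move forward 3/5 (blocked), now at (row=5, col=2)
  F1: move forward 0/1 (blocked), now at (row=5, col=2)
  L: turn left, now facing East
  R: turn right, now facing South
  R: turn right, now facing West
  F5: move forward 2/5 (blocked), now at (row=5, col=0)
  R: turn right, now facing North
  F5: move forward 5, now at (row=0, col=0)
Final: (row=0, col=0), facing North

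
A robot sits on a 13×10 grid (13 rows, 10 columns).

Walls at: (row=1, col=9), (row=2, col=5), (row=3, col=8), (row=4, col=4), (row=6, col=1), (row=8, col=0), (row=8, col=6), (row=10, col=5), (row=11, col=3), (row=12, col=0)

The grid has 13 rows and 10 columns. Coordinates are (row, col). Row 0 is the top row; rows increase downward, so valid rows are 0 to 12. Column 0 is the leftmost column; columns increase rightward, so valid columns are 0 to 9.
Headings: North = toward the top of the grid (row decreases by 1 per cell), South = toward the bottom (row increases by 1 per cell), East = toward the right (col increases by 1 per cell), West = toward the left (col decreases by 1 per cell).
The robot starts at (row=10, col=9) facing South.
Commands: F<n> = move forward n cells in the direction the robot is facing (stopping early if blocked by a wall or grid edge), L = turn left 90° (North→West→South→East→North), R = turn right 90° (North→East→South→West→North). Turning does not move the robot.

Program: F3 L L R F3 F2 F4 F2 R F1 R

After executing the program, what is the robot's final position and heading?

Start: (row=10, col=9), facing South
  F3: move forward 2/3 (blocked), now at (row=12, col=9)
  L: turn left, now facing East
  L: turn left, now facing North
  R: turn right, now facing East
  F3: move forward 0/3 (blocked), now at (row=12, col=9)
  F2: move forward 0/2 (blocked), now at (row=12, col=9)
  F4: move forward 0/4 (blocked), now at (row=12, col=9)
  F2: move forward 0/2 (blocked), now at (row=12, col=9)
  R: turn right, now facing South
  F1: move forward 0/1 (blocked), now at (row=12, col=9)
  R: turn right, now facing West
Final: (row=12, col=9), facing West

Answer: Final position: (row=12, col=9), facing West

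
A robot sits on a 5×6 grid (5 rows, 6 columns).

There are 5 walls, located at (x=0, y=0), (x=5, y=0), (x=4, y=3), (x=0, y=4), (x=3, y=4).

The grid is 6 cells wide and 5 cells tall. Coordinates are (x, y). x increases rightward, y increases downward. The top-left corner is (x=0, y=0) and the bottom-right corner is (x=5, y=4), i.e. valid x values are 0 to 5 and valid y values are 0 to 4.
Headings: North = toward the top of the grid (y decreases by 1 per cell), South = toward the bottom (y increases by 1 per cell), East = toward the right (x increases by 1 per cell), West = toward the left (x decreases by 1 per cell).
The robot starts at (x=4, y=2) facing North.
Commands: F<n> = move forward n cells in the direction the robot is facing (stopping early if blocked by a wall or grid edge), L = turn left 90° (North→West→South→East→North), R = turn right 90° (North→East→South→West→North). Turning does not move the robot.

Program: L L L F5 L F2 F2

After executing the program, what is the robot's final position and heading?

Start: (x=4, y=2), facing North
  L: turn left, now facing West
  L: turn left, now facing South
  L: turn left, now facing East
  F5: move forward 1/5 (blocked), now at (x=5, y=2)
  L: turn left, now facing North
  F2: move forward 1/2 (blocked), now at (x=5, y=1)
  F2: move forward 0/2 (blocked), now at (x=5, y=1)
Final: (x=5, y=1), facing North

Answer: Final position: (x=5, y=1), facing North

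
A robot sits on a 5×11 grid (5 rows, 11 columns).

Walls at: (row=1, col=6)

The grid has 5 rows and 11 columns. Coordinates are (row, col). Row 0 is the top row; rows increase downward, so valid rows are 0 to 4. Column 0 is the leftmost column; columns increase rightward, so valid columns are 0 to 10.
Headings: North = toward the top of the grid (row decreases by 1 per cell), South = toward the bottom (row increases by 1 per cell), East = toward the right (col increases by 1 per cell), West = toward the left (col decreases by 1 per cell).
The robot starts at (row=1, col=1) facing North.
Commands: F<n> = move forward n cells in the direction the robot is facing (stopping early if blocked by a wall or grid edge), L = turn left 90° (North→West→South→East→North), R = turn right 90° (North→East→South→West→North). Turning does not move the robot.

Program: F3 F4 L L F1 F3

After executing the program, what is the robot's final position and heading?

Answer: Final position: (row=4, col=1), facing South

Derivation:
Start: (row=1, col=1), facing North
  F3: move forward 1/3 (blocked), now at (row=0, col=1)
  F4: move forward 0/4 (blocked), now at (row=0, col=1)
  L: turn left, now facing West
  L: turn left, now facing South
  F1: move forward 1, now at (row=1, col=1)
  F3: move forward 3, now at (row=4, col=1)
Final: (row=4, col=1), facing South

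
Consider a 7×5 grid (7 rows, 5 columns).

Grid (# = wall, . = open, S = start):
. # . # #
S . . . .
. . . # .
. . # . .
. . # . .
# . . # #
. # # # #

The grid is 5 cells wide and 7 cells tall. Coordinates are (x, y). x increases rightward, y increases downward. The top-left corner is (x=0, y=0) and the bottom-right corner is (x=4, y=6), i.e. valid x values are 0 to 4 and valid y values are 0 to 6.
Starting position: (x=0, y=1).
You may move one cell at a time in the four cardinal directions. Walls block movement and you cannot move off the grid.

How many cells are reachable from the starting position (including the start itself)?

Answer: Reachable cells: 21

Derivation:
BFS flood-fill from (x=0, y=1):
  Distance 0: (x=0, y=1)
  Distance 1: (x=0, y=0), (x=1, y=1), (x=0, y=2)
  Distance 2: (x=2, y=1), (x=1, y=2), (x=0, y=3)
  Distance 3: (x=2, y=0), (x=3, y=1), (x=2, y=2), (x=1, y=3), (x=0, y=4)
  Distance 4: (x=4, y=1), (x=1, y=4)
  Distance 5: (x=4, y=2), (x=1, y=5)
  Distance 6: (x=4, y=3), (x=2, y=5)
  Distance 7: (x=3, y=3), (x=4, y=4)
  Distance 8: (x=3, y=4)
Total reachable: 21 (grid has 22 open cells total)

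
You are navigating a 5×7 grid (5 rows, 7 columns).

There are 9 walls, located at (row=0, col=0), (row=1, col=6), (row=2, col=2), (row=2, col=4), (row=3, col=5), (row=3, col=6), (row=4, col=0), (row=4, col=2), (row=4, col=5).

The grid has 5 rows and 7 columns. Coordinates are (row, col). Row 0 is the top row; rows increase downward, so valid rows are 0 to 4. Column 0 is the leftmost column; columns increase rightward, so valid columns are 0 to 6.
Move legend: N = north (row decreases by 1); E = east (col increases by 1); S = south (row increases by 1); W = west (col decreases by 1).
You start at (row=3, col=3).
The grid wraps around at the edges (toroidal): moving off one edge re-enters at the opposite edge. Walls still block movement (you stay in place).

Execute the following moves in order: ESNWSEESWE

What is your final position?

Start: (row=3, col=3)
  E (east): (row=3, col=3) -> (row=3, col=4)
  S (south): (row=3, col=4) -> (row=4, col=4)
  N (north): (row=4, col=4) -> (row=3, col=4)
  W (west): (row=3, col=4) -> (row=3, col=3)
  S (south): (row=3, col=3) -> (row=4, col=3)
  E (east): (row=4, col=3) -> (row=4, col=4)
  E (east): blocked, stay at (row=4, col=4)
  S (south): (row=4, col=4) -> (row=0, col=4)
  W (west): (row=0, col=4) -> (row=0, col=3)
  E (east): (row=0, col=3) -> (row=0, col=4)
Final: (row=0, col=4)

Answer: Final position: (row=0, col=4)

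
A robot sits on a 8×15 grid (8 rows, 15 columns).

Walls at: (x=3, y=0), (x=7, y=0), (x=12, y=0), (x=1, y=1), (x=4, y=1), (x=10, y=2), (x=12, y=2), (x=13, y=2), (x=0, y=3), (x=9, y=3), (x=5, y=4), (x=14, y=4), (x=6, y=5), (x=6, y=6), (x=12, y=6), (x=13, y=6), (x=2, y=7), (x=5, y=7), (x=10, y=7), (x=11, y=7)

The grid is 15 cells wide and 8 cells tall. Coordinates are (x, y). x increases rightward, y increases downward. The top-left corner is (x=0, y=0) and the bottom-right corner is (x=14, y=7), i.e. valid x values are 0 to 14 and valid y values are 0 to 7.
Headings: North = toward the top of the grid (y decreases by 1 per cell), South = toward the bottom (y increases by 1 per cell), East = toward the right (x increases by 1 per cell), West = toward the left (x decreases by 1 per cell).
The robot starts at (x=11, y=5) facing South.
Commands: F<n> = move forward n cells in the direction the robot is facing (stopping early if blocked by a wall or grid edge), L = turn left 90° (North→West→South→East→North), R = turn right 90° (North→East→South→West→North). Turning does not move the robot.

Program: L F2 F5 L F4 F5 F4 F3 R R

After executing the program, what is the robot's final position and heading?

Start: (x=11, y=5), facing South
  L: turn left, now facing East
  F2: move forward 2, now at (x=13, y=5)
  F5: move forward 1/5 (blocked), now at (x=14, y=5)
  L: turn left, now facing North
  F4: move forward 0/4 (blocked), now at (x=14, y=5)
  F5: move forward 0/5 (blocked), now at (x=14, y=5)
  F4: move forward 0/4 (blocked), now at (x=14, y=5)
  F3: move forward 0/3 (blocked), now at (x=14, y=5)
  R: turn right, now facing East
  R: turn right, now facing South
Final: (x=14, y=5), facing South

Answer: Final position: (x=14, y=5), facing South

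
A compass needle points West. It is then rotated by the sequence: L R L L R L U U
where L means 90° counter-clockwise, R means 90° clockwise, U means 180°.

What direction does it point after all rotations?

Start: West
  L (left (90° counter-clockwise)) -> South
  R (right (90° clockwise)) -> West
  L (left (90° counter-clockwise)) -> South
  L (left (90° counter-clockwise)) -> East
  R (right (90° clockwise)) -> South
  L (left (90° counter-clockwise)) -> East
  U (U-turn (180°)) -> West
  U (U-turn (180°)) -> East
Final: East

Answer: Final heading: East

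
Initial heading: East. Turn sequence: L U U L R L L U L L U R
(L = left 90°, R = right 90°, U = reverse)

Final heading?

Start: East
  L (left (90° counter-clockwise)) -> North
  U (U-turn (180°)) -> South
  U (U-turn (180°)) -> North
  L (left (90° counter-clockwise)) -> West
  R (right (90° clockwise)) -> North
  L (left (90° counter-clockwise)) -> West
  L (left (90° counter-clockwise)) -> South
  U (U-turn (180°)) -> North
  L (left (90° counter-clockwise)) -> West
  L (left (90° counter-clockwise)) -> South
  U (U-turn (180°)) -> North
  R (right (90° clockwise)) -> East
Final: East

Answer: Final heading: East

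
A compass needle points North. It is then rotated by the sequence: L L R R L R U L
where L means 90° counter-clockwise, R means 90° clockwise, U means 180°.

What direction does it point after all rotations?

Start: North
  L (left (90° counter-clockwise)) -> West
  L (left (90° counter-clockwise)) -> South
  R (right (90° clockwise)) -> West
  R (right (90° clockwise)) -> North
  L (left (90° counter-clockwise)) -> West
  R (right (90° clockwise)) -> North
  U (U-turn (180°)) -> South
  L (left (90° counter-clockwise)) -> East
Final: East

Answer: Final heading: East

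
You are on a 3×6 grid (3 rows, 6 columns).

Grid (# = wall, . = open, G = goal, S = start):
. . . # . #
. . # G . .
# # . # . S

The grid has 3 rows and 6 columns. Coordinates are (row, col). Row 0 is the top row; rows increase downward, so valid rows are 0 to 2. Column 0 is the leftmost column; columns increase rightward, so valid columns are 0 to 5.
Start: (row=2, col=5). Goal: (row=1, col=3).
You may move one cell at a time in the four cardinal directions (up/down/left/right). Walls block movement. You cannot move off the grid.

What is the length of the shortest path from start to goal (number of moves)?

Answer: Shortest path length: 3

Derivation:
BFS from (row=2, col=5) until reaching (row=1, col=3):
  Distance 0: (row=2, col=5)
  Distance 1: (row=1, col=5), (row=2, col=4)
  Distance 2: (row=1, col=4)
  Distance 3: (row=0, col=4), (row=1, col=3)  <- goal reached here
One shortest path (3 moves): (row=2, col=5) -> (row=2, col=4) -> (row=1, col=4) -> (row=1, col=3)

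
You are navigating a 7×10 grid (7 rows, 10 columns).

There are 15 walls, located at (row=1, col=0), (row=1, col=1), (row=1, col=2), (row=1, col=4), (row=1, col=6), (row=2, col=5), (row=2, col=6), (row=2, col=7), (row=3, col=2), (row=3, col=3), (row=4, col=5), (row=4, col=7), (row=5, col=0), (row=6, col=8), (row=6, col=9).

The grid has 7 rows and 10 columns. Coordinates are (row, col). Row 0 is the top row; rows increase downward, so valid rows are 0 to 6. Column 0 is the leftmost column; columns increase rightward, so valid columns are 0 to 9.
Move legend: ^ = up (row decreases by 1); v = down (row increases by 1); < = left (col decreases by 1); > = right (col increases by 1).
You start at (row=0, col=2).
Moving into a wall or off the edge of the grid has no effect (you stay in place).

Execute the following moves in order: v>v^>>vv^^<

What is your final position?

Start: (row=0, col=2)
  v (down): blocked, stay at (row=0, col=2)
  > (right): (row=0, col=2) -> (row=0, col=3)
  v (down): (row=0, col=3) -> (row=1, col=3)
  ^ (up): (row=1, col=3) -> (row=0, col=3)
  > (right): (row=0, col=3) -> (row=0, col=4)
  > (right): (row=0, col=4) -> (row=0, col=5)
  v (down): (row=0, col=5) -> (row=1, col=5)
  v (down): blocked, stay at (row=1, col=5)
  ^ (up): (row=1, col=5) -> (row=0, col=5)
  ^ (up): blocked, stay at (row=0, col=5)
  < (left): (row=0, col=5) -> (row=0, col=4)
Final: (row=0, col=4)

Answer: Final position: (row=0, col=4)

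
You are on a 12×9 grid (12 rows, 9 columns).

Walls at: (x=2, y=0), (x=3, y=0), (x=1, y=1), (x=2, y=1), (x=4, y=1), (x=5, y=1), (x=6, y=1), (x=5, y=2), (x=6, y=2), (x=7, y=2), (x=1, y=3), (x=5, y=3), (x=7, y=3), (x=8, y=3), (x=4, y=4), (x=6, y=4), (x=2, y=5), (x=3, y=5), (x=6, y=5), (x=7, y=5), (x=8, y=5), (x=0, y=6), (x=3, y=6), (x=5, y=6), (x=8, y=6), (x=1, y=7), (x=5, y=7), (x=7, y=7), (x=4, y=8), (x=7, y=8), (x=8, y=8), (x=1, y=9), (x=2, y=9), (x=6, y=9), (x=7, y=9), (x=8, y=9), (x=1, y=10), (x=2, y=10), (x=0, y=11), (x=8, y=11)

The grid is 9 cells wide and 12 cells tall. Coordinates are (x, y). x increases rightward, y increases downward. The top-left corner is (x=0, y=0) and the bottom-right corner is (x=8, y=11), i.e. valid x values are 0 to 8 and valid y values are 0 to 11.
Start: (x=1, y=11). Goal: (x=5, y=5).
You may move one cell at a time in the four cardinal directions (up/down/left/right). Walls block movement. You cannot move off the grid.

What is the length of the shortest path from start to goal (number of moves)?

BFS from (x=1, y=11) until reaching (x=5, y=5):
  Distance 0: (x=1, y=11)
  Distance 1: (x=2, y=11)
  Distance 2: (x=3, y=11)
  Distance 3: (x=3, y=10), (x=4, y=11)
  Distance 4: (x=3, y=9), (x=4, y=10), (x=5, y=11)
  Distance 5: (x=3, y=8), (x=4, y=9), (x=5, y=10), (x=6, y=11)
  Distance 6: (x=3, y=7), (x=2, y=8), (x=5, y=9), (x=6, y=10), (x=7, y=11)
  Distance 7: (x=2, y=7), (x=4, y=7), (x=1, y=8), (x=5, y=8), (x=7, y=10)
  Distance 8: (x=2, y=6), (x=4, y=6), (x=0, y=8), (x=6, y=8), (x=8, y=10)
  Distance 9: (x=4, y=5), (x=1, y=6), (x=0, y=7), (x=6, y=7), (x=0, y=9)
  Distance 10: (x=1, y=5), (x=5, y=5), (x=6, y=6), (x=0, y=10)  <- goal reached here
One shortest path (10 moves): (x=1, y=11) -> (x=2, y=11) -> (x=3, y=11) -> (x=3, y=10) -> (x=3, y=9) -> (x=3, y=8) -> (x=3, y=7) -> (x=4, y=7) -> (x=4, y=6) -> (x=4, y=5) -> (x=5, y=5)

Answer: Shortest path length: 10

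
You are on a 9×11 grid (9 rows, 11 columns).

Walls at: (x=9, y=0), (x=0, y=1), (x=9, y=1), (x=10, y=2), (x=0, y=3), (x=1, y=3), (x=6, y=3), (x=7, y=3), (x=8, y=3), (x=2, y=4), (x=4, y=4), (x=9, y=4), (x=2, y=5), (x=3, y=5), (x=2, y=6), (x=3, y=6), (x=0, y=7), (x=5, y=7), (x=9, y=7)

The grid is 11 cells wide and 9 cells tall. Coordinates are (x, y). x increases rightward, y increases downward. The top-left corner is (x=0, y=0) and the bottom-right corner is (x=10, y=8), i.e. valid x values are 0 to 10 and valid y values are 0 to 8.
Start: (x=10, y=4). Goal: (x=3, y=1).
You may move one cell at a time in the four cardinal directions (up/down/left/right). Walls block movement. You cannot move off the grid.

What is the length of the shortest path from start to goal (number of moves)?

Answer: Shortest path length: 10

Derivation:
BFS from (x=10, y=4) until reaching (x=3, y=1):
  Distance 0: (x=10, y=4)
  Distance 1: (x=10, y=3), (x=10, y=5)
  Distance 2: (x=9, y=3), (x=9, y=5), (x=10, y=6)
  Distance 3: (x=9, y=2), (x=8, y=5), (x=9, y=6), (x=10, y=7)
  Distance 4: (x=8, y=2), (x=8, y=4), (x=7, y=5), (x=8, y=6), (x=10, y=8)
  Distance 5: (x=8, y=1), (x=7, y=2), (x=7, y=4), (x=6, y=5), (x=7, y=6), (x=8, y=7), (x=9, y=8)
  Distance 6: (x=8, y=0), (x=7, y=1), (x=6, y=2), (x=6, y=4), (x=5, y=5), (x=6, y=6), (x=7, y=7), (x=8, y=8)
  Distance 7: (x=7, y=0), (x=6, y=1), (x=5, y=2), (x=5, y=4), (x=4, y=5), (x=5, y=6), (x=6, y=7), (x=7, y=8)
  Distance 8: (x=6, y=0), (x=5, y=1), (x=4, y=2), (x=5, y=3), (x=4, y=6), (x=6, y=8)
  Distance 9: (x=5, y=0), (x=4, y=1), (x=3, y=2), (x=4, y=3), (x=4, y=7), (x=5, y=8)
  Distance 10: (x=4, y=0), (x=3, y=1), (x=2, y=2), (x=3, y=3), (x=3, y=7), (x=4, y=8)  <- goal reached here
One shortest path (10 moves): (x=10, y=4) -> (x=10, y=3) -> (x=9, y=3) -> (x=9, y=2) -> (x=8, y=2) -> (x=7, y=2) -> (x=6, y=2) -> (x=5, y=2) -> (x=4, y=2) -> (x=3, y=2) -> (x=3, y=1)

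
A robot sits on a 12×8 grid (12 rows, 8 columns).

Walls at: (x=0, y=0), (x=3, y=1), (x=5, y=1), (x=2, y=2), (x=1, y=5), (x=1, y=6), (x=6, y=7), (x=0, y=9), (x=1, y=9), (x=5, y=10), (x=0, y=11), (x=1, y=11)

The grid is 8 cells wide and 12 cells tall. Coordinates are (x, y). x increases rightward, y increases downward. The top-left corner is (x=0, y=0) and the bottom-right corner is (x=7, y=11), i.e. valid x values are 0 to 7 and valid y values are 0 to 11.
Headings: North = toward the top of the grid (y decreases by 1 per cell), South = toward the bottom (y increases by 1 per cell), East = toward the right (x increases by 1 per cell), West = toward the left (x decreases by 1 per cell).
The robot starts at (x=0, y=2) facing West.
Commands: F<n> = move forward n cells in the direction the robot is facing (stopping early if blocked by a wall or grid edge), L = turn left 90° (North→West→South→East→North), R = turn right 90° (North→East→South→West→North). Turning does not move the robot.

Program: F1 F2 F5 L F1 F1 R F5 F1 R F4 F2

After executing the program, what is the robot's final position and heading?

Answer: Final position: (x=0, y=1), facing North

Derivation:
Start: (x=0, y=2), facing West
  F1: move forward 0/1 (blocked), now at (x=0, y=2)
  F2: move forward 0/2 (blocked), now at (x=0, y=2)
  F5: move forward 0/5 (blocked), now at (x=0, y=2)
  L: turn left, now facing South
  F1: move forward 1, now at (x=0, y=3)
  F1: move forward 1, now at (x=0, y=4)
  R: turn right, now facing West
  F5: move forward 0/5 (blocked), now at (x=0, y=4)
  F1: move forward 0/1 (blocked), now at (x=0, y=4)
  R: turn right, now facing North
  F4: move forward 3/4 (blocked), now at (x=0, y=1)
  F2: move forward 0/2 (blocked), now at (x=0, y=1)
Final: (x=0, y=1), facing North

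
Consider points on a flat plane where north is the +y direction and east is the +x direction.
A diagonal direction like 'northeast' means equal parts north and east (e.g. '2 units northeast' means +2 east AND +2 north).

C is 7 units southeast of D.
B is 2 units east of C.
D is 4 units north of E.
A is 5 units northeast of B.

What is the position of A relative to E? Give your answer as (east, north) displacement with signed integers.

Place E at the origin (east=0, north=0).
  D is 4 units north of E: delta (east=+0, north=+4); D at (east=0, north=4).
  C is 7 units southeast of D: delta (east=+7, north=-7); C at (east=7, north=-3).
  B is 2 units east of C: delta (east=+2, north=+0); B at (east=9, north=-3).
  A is 5 units northeast of B: delta (east=+5, north=+5); A at (east=14, north=2).
Therefore A relative to E: (east=14, north=2).

Answer: A is at (east=14, north=2) relative to E.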